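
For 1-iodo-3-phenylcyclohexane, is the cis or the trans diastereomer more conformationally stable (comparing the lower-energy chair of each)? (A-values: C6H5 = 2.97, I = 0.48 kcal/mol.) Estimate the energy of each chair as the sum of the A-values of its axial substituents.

cis

At 1,3 positions (parity same): cis → (e,e or a,a); trans → (a,e or e,a).
Best chair for cis: E = 0.00 kcal/mol; best chair for trans: E = 0.48 kcal/mol.
The cis isomer is lower by 0.48 kcal/mol.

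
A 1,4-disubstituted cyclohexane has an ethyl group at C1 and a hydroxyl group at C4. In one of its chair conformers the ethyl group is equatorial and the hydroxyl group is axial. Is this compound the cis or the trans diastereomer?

cis

C1 and C4 have opposite parity, so their axial bonds point in opposite directions.
With opposite-parity carbons, two substituents on the same face are one axial and one equatorial; opposite faces give both axial or both equatorial.
Here the groups are equatorial/axial → same face → cis.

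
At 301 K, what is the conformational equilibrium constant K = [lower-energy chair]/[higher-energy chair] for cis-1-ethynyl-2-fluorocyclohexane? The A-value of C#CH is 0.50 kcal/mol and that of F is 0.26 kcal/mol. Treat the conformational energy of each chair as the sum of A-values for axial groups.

K ≈ 1.49

C1 and C2 have opposite parity, so for the cis isomer the two substituents are one axial and one equatorial in each chair.
Chair I (ethynyl axial, fluoro equatorial): E = 0.50 kcal/mol; chair II (ethynyl equatorial, fluoro axial): E = 0.26 kcal/mol.
ΔG = 0.24 kcal/mol between the two chairs.
K = exp(ΔG/RT) with R = 1.987×10⁻³ kcal mol⁻¹ K⁻¹ and T = 301 K gives K ≈ 1.49.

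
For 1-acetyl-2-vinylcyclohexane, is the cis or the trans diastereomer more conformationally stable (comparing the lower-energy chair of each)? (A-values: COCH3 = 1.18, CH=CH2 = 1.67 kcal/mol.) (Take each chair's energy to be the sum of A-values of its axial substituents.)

trans

At 1,2 positions (parity opposite): cis → (a,e or e,a); trans → (e,e or a,a).
Best chair for cis: E = 1.18 kcal/mol; best chair for trans: E = 0.00 kcal/mol.
The trans isomer is lower by 1.18 kcal/mol.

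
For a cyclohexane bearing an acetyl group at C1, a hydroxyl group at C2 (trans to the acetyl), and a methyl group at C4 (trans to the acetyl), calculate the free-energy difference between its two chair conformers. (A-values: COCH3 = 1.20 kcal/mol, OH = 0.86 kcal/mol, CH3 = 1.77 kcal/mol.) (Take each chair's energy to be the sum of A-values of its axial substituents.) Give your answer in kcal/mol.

Chair I (acetyl axial, hydroxyl axial, methyl axial): E = 3.83 kcal/mol.
Chair II (acetyl equatorial, hydroxyl equatorial, methyl equatorial): E = 0.00 kcal/mol.
ΔE = 3.83 − 0.00 = 3.83 kcal/mol; chair II is more stable.

3.83 kcal/mol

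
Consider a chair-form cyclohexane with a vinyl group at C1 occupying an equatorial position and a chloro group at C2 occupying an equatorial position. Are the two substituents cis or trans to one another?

C1 and C2 have opposite parity, so their axial bonds point in opposite directions.
With opposite-parity carbons, two substituents on the same face are one axial and one equatorial; opposite faces give both axial or both equatorial.
Here the groups are equatorial/equatorial → opposite face → trans.

trans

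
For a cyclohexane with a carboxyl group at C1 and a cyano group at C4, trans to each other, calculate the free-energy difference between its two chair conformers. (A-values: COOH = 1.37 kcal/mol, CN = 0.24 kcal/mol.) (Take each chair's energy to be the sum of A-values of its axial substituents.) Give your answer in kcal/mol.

1.61 kcal/mol

C1 and C4 have opposite parity, so for the trans isomer the two substituents are e,e in one chair and a,a in the other.
Chair I (carboxyl axial, cyano axial): E = 1.61 kcal/mol.
Chair II (carboxyl equatorial, cyano equatorial): E = 0.00 kcal/mol.
ΔE = 1.61 − 0.00 = 1.61 kcal/mol; chair II is more stable.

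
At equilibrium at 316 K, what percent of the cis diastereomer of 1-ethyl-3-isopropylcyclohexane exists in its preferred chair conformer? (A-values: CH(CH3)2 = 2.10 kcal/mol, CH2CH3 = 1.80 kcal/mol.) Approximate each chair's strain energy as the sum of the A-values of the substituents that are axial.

C1 and C3 have the same parity, so for the cis isomer the two substituents are e,e in one chair and a,a in the other.
Chair I (isopropyl axial, ethyl axial): E = 3.90 kcal/mol; chair II (isopropyl equatorial, ethyl equatorial): E = 0.00 kcal/mol.
ΔG = 3.90 kcal/mol between the two chairs.
K = exp(ΔG/RT) with R = 1.987×10⁻³ kcal mol⁻¹ K⁻¹ and T = 316 K gives K ≈ 498.
Fraction in the lower-energy chair = K/(K+1) = 99.8%.

99.8%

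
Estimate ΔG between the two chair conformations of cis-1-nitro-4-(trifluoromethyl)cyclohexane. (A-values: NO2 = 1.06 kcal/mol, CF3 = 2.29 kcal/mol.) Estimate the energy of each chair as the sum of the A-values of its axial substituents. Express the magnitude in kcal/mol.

C1 and C4 have opposite parity, so for the cis isomer the two substituents are one axial and one equatorial in each chair.
Chair I (nitro axial, trifluoromethyl equatorial): E = 1.06 kcal/mol.
Chair II (nitro equatorial, trifluoromethyl axial): E = 2.29 kcal/mol.
ΔE = 2.29 − 1.06 = 1.23 kcal/mol; chair I is more stable.

1.23 kcal/mol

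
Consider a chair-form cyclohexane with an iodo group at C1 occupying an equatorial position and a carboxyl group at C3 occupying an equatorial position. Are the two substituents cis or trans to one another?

C1 and C3 have the same parity, so their axial bonds point in the same direction.
With same-parity carbons, two substituents on the same face are both axial or both equatorial; opposite faces give one of each.
Here the groups are equatorial/equatorial → same face → cis.

cis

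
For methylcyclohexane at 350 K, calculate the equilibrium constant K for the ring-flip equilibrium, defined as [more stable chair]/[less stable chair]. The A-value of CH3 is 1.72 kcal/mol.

K ≈ 11.9

One chair has the methyl group axial (E = 1.72 kcal/mol) and the other has it equatorial (E = 0).
ΔG = 1.72 kcal/mol between the two chairs.
K = exp(ΔG/RT) with R = 1.987×10⁻³ kcal mol⁻¹ K⁻¹ and T = 350 K gives K ≈ 11.9.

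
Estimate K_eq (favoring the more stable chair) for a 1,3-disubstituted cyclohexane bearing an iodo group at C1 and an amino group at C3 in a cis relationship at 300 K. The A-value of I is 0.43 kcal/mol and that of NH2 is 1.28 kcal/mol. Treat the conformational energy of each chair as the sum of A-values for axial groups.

K ≈ 17.6

C1 and C3 have the same parity, so for the cis isomer the two substituents are e,e in one chair and a,a in the other.
Chair I (iodo axial, amino axial): E = 1.71 kcal/mol; chair II (iodo equatorial, amino equatorial): E = 0.00 kcal/mol.
ΔG = 1.71 kcal/mol between the two chairs.
K = exp(ΔG/RT) with R = 1.987×10⁻³ kcal mol⁻¹ K⁻¹ and T = 300 K gives K ≈ 17.6.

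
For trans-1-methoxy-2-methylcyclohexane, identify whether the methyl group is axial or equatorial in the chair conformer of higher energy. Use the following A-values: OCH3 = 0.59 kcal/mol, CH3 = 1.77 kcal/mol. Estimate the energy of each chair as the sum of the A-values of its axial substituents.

C1 and C2 have opposite parity, so for the trans isomer the two substituents are e,e in one chair and a,a in the other.
Chair I (methoxy axial, methyl axial): E = 2.36 kcal/mol.
Chair II (methoxy equatorial, methyl equatorial): E = 0.00 kcal/mol.
Chair I is the less stable (higher-energy) conformer, and in that chair the methyl group is axial.

axial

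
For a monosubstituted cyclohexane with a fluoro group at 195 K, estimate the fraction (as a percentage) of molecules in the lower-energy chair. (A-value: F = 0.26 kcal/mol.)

66.2%

One chair has the fluoro group axial (E = 0.26 kcal/mol) and the other has it equatorial (E = 0).
ΔG = 0.26 kcal/mol between the two chairs.
K = exp(ΔG/RT) with R = 1.987×10⁻³ kcal mol⁻¹ K⁻¹ and T = 195 K gives K ≈ 1.96.
Fraction in the lower-energy chair = K/(K+1) = 66.2%.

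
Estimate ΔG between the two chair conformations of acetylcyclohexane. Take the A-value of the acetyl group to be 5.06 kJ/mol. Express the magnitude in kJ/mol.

A monosubstituted cyclohexane has one chair with the acetyl group axial (E = A = 5.06 kJ/mol) and one with it equatorial (E = 0).
ΔE = 5.06 − 0 = 5.06 kJ/mol.

5.06 kJ/mol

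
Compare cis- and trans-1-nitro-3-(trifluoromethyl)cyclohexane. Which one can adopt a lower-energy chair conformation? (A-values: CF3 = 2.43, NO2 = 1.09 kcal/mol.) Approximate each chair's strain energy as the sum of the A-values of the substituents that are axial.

cis

At 1,3 positions (parity same): cis → (e,e or a,a); trans → (a,e or e,a).
Best chair for cis: E = 0.00 kcal/mol; best chair for trans: E = 1.09 kcal/mol.
The cis isomer is lower by 1.09 kcal/mol.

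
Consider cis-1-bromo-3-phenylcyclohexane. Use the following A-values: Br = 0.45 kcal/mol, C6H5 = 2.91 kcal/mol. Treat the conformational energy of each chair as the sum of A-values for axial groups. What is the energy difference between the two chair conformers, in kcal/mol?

3.36 kcal/mol

C1 and C3 have the same parity, so for the cis isomer the two substituents are e,e in one chair and a,a in the other.
Chair I (bromo axial, phenyl axial): E = 3.36 kcal/mol.
Chair II (bromo equatorial, phenyl equatorial): E = 0.00 kcal/mol.
ΔE = 3.36 − 0.00 = 3.36 kcal/mol; chair II is more stable.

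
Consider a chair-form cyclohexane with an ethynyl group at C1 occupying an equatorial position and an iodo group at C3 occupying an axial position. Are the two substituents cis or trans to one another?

trans

C1 and C3 have the same parity, so their axial bonds point in the same direction.
With same-parity carbons, two substituents on the same face are both axial or both equatorial; opposite faces give one of each.
Here the groups are equatorial/axial → opposite face → trans.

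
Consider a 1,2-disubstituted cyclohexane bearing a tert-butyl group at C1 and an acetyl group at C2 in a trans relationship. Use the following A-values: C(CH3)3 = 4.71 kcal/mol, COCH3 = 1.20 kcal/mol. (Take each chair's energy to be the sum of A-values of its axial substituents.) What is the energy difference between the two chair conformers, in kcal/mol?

5.91 kcal/mol

C1 and C2 have opposite parity, so for the trans isomer the two substituents are e,e in one chair and a,a in the other.
Chair I (tert-butyl axial, acetyl axial): E = 5.91 kcal/mol.
Chair II (tert-butyl equatorial, acetyl equatorial): E = 0.00 kcal/mol.
ΔE = 5.91 − 0.00 = 5.91 kcal/mol; chair II is more stable.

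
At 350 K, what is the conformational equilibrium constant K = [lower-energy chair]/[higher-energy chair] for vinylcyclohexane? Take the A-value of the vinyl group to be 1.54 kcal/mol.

K ≈ 9.16

One chair has the vinyl group axial (E = 1.54 kcal/mol) and the other has it equatorial (E = 0).
ΔG = 1.54 kcal/mol between the two chairs.
K = exp(ΔG/RT) with R = 1.987×10⁻³ kcal mol⁻¹ K⁻¹ and T = 350 K gives K ≈ 9.16.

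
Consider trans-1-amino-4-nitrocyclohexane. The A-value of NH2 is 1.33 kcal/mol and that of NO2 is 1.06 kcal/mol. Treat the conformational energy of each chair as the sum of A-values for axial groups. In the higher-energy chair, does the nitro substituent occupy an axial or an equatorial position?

C1 and C4 have opposite parity, so for the trans isomer the two substituents are e,e in one chair and a,a in the other.
Chair I (amino axial, nitro axial): E = 2.39 kcal/mol.
Chair II (amino equatorial, nitro equatorial): E = 0.00 kcal/mol.
Chair I is the less stable (higher-energy) conformer, and in that chair the nitro group is axial.

axial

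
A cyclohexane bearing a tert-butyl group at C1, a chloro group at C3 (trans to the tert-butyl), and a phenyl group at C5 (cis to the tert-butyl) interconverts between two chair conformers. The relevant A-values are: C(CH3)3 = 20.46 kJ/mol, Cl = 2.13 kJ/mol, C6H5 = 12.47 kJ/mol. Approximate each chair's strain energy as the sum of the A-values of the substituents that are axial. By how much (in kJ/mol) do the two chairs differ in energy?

30.80 kJ/mol

Chair I (tert-butyl axial, chloro equatorial, phenyl axial): E = 32.93 kJ/mol.
Chair II (tert-butyl equatorial, chloro axial, phenyl equatorial): E = 2.13 kJ/mol.
ΔE = 32.93 − 2.13 = 30.80 kJ/mol; chair II is more stable.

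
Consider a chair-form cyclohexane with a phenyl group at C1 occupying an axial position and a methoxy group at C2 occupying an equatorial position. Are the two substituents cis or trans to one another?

cis

C1 and C2 have opposite parity, so their axial bonds point in opposite directions.
With opposite-parity carbons, two substituents on the same face are one axial and one equatorial; opposite faces give both axial or both equatorial.
Here the groups are axial/equatorial → same face → cis.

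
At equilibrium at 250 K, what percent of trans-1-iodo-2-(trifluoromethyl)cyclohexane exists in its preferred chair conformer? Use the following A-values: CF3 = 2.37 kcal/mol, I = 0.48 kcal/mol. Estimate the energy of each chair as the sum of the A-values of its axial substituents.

C1 and C2 have opposite parity, so for the trans isomer the two substituents are e,e in one chair and a,a in the other.
Chair I (trifluoromethyl axial, iodo axial): E = 2.85 kcal/mol; chair II (trifluoromethyl equatorial, iodo equatorial): E = 0.00 kcal/mol.
ΔG = 2.85 kcal/mol between the two chairs.
K = exp(ΔG/RT) with R = 1.987×10⁻³ kcal mol⁻¹ K⁻¹ and T = 250 K gives K ≈ 310.
Fraction in the lower-energy chair = K/(K+1) = 99.7%.

99.7%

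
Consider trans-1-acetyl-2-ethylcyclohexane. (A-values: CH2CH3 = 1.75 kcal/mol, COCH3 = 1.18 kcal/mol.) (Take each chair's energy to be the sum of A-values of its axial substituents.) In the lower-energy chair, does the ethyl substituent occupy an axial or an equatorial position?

equatorial

C1 and C2 have opposite parity, so for the trans isomer the two substituents are e,e in one chair and a,a in the other.
Chair I (ethyl axial, acetyl axial): E = 2.93 kcal/mol.
Chair II (ethyl equatorial, acetyl equatorial): E = 0.00 kcal/mol.
Chair II is the more stable (lower-energy) conformer, and in that chair the ethyl group is equatorial.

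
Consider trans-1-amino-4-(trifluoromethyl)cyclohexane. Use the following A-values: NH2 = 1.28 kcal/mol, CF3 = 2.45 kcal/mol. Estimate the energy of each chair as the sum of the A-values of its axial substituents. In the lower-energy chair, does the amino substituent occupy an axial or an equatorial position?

C1 and C4 have opposite parity, so for the trans isomer the two substituents are e,e in one chair and a,a in the other.
Chair I (amino axial, trifluoromethyl axial): E = 3.73 kcal/mol.
Chair II (amino equatorial, trifluoromethyl equatorial): E = 0.00 kcal/mol.
Chair II is the more stable (lower-energy) conformer, and in that chair the amino group is equatorial.

equatorial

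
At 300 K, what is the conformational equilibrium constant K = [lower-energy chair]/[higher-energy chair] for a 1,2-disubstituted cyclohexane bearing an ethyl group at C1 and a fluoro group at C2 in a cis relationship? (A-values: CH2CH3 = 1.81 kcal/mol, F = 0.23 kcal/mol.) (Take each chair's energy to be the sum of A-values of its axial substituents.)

K ≈ 14.2

C1 and C2 have opposite parity, so for the cis isomer the two substituents are one axial and one equatorial in each chair.
Chair I (ethyl axial, fluoro equatorial): E = 1.81 kcal/mol; chair II (ethyl equatorial, fluoro axial): E = 0.23 kcal/mol.
ΔG = 1.58 kcal/mol between the two chairs.
K = exp(ΔG/RT) with R = 1.987×10⁻³ kcal mol⁻¹ K⁻¹ and T = 300 K gives K ≈ 14.2.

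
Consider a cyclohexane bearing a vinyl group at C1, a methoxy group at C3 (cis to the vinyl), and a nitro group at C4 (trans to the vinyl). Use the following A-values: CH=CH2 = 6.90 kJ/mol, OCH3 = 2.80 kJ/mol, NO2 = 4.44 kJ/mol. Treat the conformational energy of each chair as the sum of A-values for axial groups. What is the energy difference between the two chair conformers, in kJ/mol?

Chair I (vinyl axial, methoxy axial, nitro axial): E = 14.14 kJ/mol.
Chair II (vinyl equatorial, methoxy equatorial, nitro equatorial): E = 0.00 kJ/mol.
ΔE = 14.14 − 0.00 = 14.14 kJ/mol; chair II is more stable.

14.14 kJ/mol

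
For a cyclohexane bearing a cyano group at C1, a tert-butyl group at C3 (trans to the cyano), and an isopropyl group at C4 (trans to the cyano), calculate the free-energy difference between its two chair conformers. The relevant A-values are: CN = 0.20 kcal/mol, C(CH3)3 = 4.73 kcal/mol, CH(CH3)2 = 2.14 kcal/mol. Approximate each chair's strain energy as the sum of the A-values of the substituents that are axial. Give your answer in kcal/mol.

2.39 kcal/mol

Chair I (cyano axial, tert-butyl equatorial, isopropyl axial): E = 2.34 kcal/mol.
Chair II (cyano equatorial, tert-butyl axial, isopropyl equatorial): E = 4.73 kcal/mol.
ΔE = 4.73 − 2.34 = 2.39 kcal/mol; chair I is more stable.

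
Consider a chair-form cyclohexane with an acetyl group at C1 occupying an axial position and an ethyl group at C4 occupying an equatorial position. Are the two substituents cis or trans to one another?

C1 and C4 have opposite parity, so their axial bonds point in opposite directions.
With opposite-parity carbons, two substituents on the same face are one axial and one equatorial; opposite faces give both axial or both equatorial.
Here the groups are axial/equatorial → same face → cis.

cis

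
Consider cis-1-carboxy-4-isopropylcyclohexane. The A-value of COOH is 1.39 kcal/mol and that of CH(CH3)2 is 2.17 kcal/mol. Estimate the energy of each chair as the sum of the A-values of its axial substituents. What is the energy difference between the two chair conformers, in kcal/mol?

0.78 kcal/mol

C1 and C4 have opposite parity, so for the cis isomer the two substituents are one axial and one equatorial in each chair.
Chair I (carboxyl axial, isopropyl equatorial): E = 1.39 kcal/mol.
Chair II (carboxyl equatorial, isopropyl axial): E = 2.17 kcal/mol.
ΔE = 2.17 − 1.39 = 0.78 kcal/mol; chair I is more stable.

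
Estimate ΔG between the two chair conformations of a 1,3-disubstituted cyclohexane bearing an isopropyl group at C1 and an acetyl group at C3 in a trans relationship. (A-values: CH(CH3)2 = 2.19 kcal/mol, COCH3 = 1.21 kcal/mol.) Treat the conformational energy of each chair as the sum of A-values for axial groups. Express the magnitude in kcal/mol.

0.98 kcal/mol

C1 and C3 have the same parity, so for the trans isomer the two substituents are one axial and one equatorial in each chair.
Chair I (isopropyl axial, acetyl equatorial): E = 2.19 kcal/mol.
Chair II (isopropyl equatorial, acetyl axial): E = 1.21 kcal/mol.
ΔE = 2.19 − 1.21 = 0.98 kcal/mol; chair II is more stable.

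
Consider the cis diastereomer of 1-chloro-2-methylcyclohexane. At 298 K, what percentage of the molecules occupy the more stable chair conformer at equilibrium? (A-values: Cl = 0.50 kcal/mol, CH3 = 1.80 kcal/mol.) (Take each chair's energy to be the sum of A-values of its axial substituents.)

C1 and C2 have opposite parity, so for the cis isomer the two substituents are one axial and one equatorial in each chair.
Chair I (chloro axial, methyl equatorial): E = 0.50 kcal/mol; chair II (chloro equatorial, methyl axial): E = 1.80 kcal/mol.
ΔG = 1.30 kcal/mol between the two chairs.
K = exp(ΔG/RT) with R = 1.987×10⁻³ kcal mol⁻¹ K⁻¹ and T = 298 K gives K ≈ 8.98.
Fraction in the lower-energy chair = K/(K+1) = 90.0%.

90.0%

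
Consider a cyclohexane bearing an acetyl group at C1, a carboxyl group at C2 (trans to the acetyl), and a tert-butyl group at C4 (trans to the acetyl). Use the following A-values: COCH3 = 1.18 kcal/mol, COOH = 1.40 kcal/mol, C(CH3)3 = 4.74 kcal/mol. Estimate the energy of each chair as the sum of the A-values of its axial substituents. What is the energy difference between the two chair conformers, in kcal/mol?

7.32 kcal/mol

Chair I (acetyl axial, carboxyl axial, tert-butyl axial): E = 7.32 kcal/mol.
Chair II (acetyl equatorial, carboxyl equatorial, tert-butyl equatorial): E = 0.00 kcal/mol.
ΔE = 7.32 − 0.00 = 7.32 kcal/mol; chair II is more stable.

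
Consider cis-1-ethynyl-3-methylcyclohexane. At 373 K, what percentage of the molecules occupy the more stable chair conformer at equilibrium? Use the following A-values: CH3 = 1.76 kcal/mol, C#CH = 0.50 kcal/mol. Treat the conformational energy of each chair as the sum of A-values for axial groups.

95.5%

C1 and C3 have the same parity, so for the cis isomer the two substituents are e,e in one chair and a,a in the other.
Chair I (methyl axial, ethynyl axial): E = 2.26 kcal/mol; chair II (methyl equatorial, ethynyl equatorial): E = 0.00 kcal/mol.
ΔG = 2.26 kcal/mol between the two chairs.
K = exp(ΔG/RT) with R = 1.987×10⁻³ kcal mol⁻¹ K⁻¹ and T = 373 K gives K ≈ 21.1.
Fraction in the lower-energy chair = K/(K+1) = 95.5%.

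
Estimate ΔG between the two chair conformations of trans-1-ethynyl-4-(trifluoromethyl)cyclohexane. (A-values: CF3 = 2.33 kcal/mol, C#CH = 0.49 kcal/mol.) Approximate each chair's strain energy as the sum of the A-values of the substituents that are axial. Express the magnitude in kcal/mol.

2.82 kcal/mol

C1 and C4 have opposite parity, so for the trans isomer the two substituents are e,e in one chair and a,a in the other.
Chair I (trifluoromethyl axial, ethynyl axial): E = 2.82 kcal/mol.
Chair II (trifluoromethyl equatorial, ethynyl equatorial): E = 0.00 kcal/mol.
ΔE = 2.82 − 0.00 = 2.82 kcal/mol; chair II is more stable.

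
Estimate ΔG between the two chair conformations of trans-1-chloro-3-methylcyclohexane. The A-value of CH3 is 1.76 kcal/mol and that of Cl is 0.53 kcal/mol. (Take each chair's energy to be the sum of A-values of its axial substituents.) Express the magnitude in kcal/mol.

C1 and C3 have the same parity, so for the trans isomer the two substituents are one axial and one equatorial in each chair.
Chair I (methyl axial, chloro equatorial): E = 1.76 kcal/mol.
Chair II (methyl equatorial, chloro axial): E = 0.53 kcal/mol.
ΔE = 1.76 − 0.53 = 1.23 kcal/mol; chair II is more stable.

1.23 kcal/mol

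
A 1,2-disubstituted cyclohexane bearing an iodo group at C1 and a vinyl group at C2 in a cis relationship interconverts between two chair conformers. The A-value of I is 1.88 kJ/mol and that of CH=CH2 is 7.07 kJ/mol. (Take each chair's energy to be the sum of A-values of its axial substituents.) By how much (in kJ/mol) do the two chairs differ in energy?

5.19 kJ/mol

C1 and C2 have opposite parity, so for the cis isomer the two substituents are one axial and one equatorial in each chair.
Chair I (iodo axial, vinyl equatorial): E = 1.88 kJ/mol.
Chair II (iodo equatorial, vinyl axial): E = 7.07 kJ/mol.
ΔE = 7.07 − 1.88 = 5.19 kJ/mol; chair I is more stable.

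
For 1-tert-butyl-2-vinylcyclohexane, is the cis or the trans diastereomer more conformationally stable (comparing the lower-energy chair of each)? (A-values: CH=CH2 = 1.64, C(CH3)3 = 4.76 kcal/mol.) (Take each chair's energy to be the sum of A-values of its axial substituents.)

At 1,2 positions (parity opposite): cis → (a,e or e,a); trans → (e,e or a,a).
Best chair for cis: E = 1.64 kcal/mol; best chair for trans: E = 0.00 kcal/mol.
The trans isomer is lower by 1.64 kcal/mol.

trans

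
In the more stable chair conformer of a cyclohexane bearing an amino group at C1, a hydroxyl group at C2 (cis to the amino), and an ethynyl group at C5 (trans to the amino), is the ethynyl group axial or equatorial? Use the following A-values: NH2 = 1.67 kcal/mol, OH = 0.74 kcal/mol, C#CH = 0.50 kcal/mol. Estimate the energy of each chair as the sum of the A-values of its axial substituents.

axial

Chair I (amino axial, hydroxyl equatorial, ethynyl equatorial): E = 1.67 kcal/mol.
Chair II (amino equatorial, hydroxyl axial, ethynyl axial): E = 1.24 kcal/mol.
Chair II is the more stable (lower-energy) conformer, and in that chair the ethynyl group is axial.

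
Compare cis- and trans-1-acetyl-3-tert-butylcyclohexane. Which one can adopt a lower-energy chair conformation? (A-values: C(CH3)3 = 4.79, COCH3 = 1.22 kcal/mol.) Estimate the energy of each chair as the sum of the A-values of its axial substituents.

At 1,3 positions (parity same): cis → (e,e or a,a); trans → (a,e or e,a).
Best chair for cis: E = 0.00 kcal/mol; best chair for trans: E = 1.22 kcal/mol.
The cis isomer is lower by 1.22 kcal/mol.

cis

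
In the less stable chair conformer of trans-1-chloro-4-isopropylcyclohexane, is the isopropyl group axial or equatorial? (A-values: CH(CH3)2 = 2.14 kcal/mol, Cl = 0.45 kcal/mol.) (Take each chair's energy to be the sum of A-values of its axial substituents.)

C1 and C4 have opposite parity, so for the trans isomer the two substituents are e,e in one chair and a,a in the other.
Chair I (isopropyl axial, chloro axial): E = 2.59 kcal/mol.
Chair II (isopropyl equatorial, chloro equatorial): E = 0.00 kcal/mol.
Chair I is the less stable (higher-energy) conformer, and in that chair the isopropyl group is axial.

axial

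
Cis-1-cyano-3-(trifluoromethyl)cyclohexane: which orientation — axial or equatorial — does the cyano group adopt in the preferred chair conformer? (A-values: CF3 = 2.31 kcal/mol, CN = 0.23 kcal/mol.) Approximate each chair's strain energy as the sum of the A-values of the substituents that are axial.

equatorial

C1 and C3 have the same parity, so for the cis isomer the two substituents are e,e in one chair and a,a in the other.
Chair I (trifluoromethyl axial, cyano axial): E = 2.54 kcal/mol.
Chair II (trifluoromethyl equatorial, cyano equatorial): E = 0.00 kcal/mol.
Chair II is the more stable (lower-energy) conformer, and in that chair the cyano group is equatorial.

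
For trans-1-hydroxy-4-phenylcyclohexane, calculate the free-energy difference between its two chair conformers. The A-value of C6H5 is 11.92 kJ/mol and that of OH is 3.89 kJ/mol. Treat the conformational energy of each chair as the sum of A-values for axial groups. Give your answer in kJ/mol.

C1 and C4 have opposite parity, so for the trans isomer the two substituents are e,e in one chair and a,a in the other.
Chair I (phenyl axial, hydroxyl axial): E = 15.81 kJ/mol.
Chair II (phenyl equatorial, hydroxyl equatorial): E = 0.00 kJ/mol.
ΔE = 15.81 − 0.00 = 15.81 kJ/mol; chair II is more stable.

15.81 kJ/mol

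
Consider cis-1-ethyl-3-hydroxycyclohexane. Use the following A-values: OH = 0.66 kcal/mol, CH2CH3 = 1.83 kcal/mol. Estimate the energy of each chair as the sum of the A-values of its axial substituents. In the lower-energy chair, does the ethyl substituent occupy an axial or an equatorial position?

equatorial

C1 and C3 have the same parity, so for the cis isomer the two substituents are e,e in one chair and a,a in the other.
Chair I (hydroxyl axial, ethyl axial): E = 2.49 kcal/mol.
Chair II (hydroxyl equatorial, ethyl equatorial): E = 0.00 kcal/mol.
Chair II is the more stable (lower-energy) conformer, and in that chair the ethyl group is equatorial.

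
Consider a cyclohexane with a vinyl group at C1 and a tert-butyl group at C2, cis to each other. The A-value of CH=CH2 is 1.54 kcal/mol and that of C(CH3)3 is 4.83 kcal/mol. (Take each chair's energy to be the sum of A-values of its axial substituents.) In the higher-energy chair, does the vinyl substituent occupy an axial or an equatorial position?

equatorial

C1 and C2 have opposite parity, so for the cis isomer the two substituents are one axial and one equatorial in each chair.
Chair I (vinyl axial, tert-butyl equatorial): E = 1.54 kcal/mol.
Chair II (vinyl equatorial, tert-butyl axial): E = 4.83 kcal/mol.
Chair II is the less stable (higher-energy) conformer, and in that chair the vinyl group is equatorial.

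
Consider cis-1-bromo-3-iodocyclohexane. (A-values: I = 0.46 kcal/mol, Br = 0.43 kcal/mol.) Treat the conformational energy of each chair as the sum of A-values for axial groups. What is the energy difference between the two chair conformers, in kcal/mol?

0.89 kcal/mol

C1 and C3 have the same parity, so for the cis isomer the two substituents are e,e in one chair and a,a in the other.
Chair I (iodo axial, bromo axial): E = 0.89 kcal/mol.
Chair II (iodo equatorial, bromo equatorial): E = 0.00 kcal/mol.
ΔE = 0.89 − 0.00 = 0.89 kcal/mol; chair II is more stable.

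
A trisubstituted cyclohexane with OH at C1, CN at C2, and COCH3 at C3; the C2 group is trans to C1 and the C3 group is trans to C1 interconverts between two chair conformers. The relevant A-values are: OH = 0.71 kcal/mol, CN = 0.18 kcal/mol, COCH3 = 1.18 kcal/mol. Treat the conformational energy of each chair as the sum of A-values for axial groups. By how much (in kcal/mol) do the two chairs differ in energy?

0.29 kcal/mol

Chair I (hydroxyl axial, cyano axial, acetyl equatorial): E = 0.89 kcal/mol.
Chair II (hydroxyl equatorial, cyano equatorial, acetyl axial): E = 1.18 kcal/mol.
ΔE = 1.18 − 0.89 = 0.29 kcal/mol; chair I is more stable.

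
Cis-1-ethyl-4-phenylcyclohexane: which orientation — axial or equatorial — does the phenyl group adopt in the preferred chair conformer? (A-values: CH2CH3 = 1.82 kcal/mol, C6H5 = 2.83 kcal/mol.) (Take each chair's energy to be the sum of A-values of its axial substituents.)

equatorial

C1 and C4 have opposite parity, so for the cis isomer the two substituents are one axial and one equatorial in each chair.
Chair I (ethyl axial, phenyl equatorial): E = 1.82 kcal/mol.
Chair II (ethyl equatorial, phenyl axial): E = 2.83 kcal/mol.
Chair I is the more stable (lower-energy) conformer, and in that chair the phenyl group is equatorial.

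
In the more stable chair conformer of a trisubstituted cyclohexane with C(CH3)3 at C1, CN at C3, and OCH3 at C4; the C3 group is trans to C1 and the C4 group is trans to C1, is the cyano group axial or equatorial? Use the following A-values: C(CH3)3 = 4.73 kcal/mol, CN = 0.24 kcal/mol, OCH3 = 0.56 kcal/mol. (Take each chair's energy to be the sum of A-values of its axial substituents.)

axial

Chair I (tert-butyl axial, cyano equatorial, methoxy axial): E = 5.29 kcal/mol.
Chair II (tert-butyl equatorial, cyano axial, methoxy equatorial): E = 0.24 kcal/mol.
Chair II is the more stable (lower-energy) conformer, and in that chair the cyano group is axial.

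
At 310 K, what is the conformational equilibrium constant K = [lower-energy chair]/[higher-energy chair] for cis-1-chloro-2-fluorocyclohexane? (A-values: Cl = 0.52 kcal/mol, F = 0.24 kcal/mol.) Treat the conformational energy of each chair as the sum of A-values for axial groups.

C1 and C2 have opposite parity, so for the cis isomer the two substituents are one axial and one equatorial in each chair.
Chair I (chloro axial, fluoro equatorial): E = 0.52 kcal/mol; chair II (chloro equatorial, fluoro axial): E = 0.24 kcal/mol.
ΔG = 0.28 kcal/mol between the two chairs.
K = exp(ΔG/RT) with R = 1.987×10⁻³ kcal mol⁻¹ K⁻¹ and T = 310 K gives K ≈ 1.58.

K ≈ 1.58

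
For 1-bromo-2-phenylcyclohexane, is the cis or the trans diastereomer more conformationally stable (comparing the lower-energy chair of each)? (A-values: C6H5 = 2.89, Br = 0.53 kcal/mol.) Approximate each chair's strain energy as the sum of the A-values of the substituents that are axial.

trans

At 1,2 positions (parity opposite): cis → (a,e or e,a); trans → (e,e or a,a).
Best chair for cis: E = 0.53 kcal/mol; best chair for trans: E = 0.00 kcal/mol.
The trans isomer is lower by 0.53 kcal/mol.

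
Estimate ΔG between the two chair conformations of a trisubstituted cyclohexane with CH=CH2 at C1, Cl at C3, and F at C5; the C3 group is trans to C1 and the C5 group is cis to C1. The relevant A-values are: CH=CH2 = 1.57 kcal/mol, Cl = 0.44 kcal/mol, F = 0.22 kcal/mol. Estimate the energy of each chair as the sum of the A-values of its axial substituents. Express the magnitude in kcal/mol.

1.35 kcal/mol

Chair I (vinyl axial, chloro equatorial, fluoro axial): E = 1.79 kcal/mol.
Chair II (vinyl equatorial, chloro axial, fluoro equatorial): E = 0.44 kcal/mol.
ΔE = 1.79 − 0.44 = 1.35 kcal/mol; chair II is more stable.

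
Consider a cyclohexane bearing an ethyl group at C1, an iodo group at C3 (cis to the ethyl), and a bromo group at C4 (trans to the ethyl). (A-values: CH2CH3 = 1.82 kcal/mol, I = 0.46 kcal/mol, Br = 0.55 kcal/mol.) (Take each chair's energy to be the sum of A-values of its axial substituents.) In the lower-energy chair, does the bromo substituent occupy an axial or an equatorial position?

equatorial

Chair I (ethyl axial, iodo axial, bromo axial): E = 2.83 kcal/mol.
Chair II (ethyl equatorial, iodo equatorial, bromo equatorial): E = 0.00 kcal/mol.
Chair II is the more stable (lower-energy) conformer, and in that chair the bromo group is equatorial.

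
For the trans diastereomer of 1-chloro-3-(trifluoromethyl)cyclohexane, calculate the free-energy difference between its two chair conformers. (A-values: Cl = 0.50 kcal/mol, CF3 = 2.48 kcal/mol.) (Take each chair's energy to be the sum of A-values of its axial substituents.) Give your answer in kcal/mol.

1.98 kcal/mol

C1 and C3 have the same parity, so for the trans isomer the two substituents are one axial and one equatorial in each chair.
Chair I (chloro axial, trifluoromethyl equatorial): E = 0.50 kcal/mol.
Chair II (chloro equatorial, trifluoromethyl axial): E = 2.48 kcal/mol.
ΔE = 2.48 − 0.50 = 1.98 kcal/mol; chair I is more stable.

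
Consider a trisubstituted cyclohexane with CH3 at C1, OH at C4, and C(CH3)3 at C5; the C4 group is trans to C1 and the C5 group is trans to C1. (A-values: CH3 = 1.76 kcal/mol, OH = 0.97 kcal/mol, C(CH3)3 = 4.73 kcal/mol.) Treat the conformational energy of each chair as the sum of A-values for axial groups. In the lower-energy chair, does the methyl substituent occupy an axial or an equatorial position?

Chair I (methyl axial, hydroxyl axial, tert-butyl equatorial): E = 2.73 kcal/mol.
Chair II (methyl equatorial, hydroxyl equatorial, tert-butyl axial): E = 4.73 kcal/mol.
Chair I is the more stable (lower-energy) conformer, and in that chair the methyl group is axial.

axial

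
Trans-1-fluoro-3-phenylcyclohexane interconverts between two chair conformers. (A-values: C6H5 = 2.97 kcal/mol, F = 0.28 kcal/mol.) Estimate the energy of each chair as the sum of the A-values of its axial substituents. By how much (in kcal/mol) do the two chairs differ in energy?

2.69 kcal/mol

C1 and C3 have the same parity, so for the trans isomer the two substituents are one axial and one equatorial in each chair.
Chair I (phenyl axial, fluoro equatorial): E = 2.97 kcal/mol.
Chair II (phenyl equatorial, fluoro axial): E = 0.28 kcal/mol.
ΔE = 2.97 − 0.28 = 2.69 kcal/mol; chair II is more stable.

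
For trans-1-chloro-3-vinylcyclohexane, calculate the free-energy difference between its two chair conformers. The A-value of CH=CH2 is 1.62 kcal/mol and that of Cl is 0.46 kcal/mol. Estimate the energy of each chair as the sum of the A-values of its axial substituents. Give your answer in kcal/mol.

C1 and C3 have the same parity, so for the trans isomer the two substituents are one axial and one equatorial in each chair.
Chair I (vinyl axial, chloro equatorial): E = 1.62 kcal/mol.
Chair II (vinyl equatorial, chloro axial): E = 0.46 kcal/mol.
ΔE = 1.62 − 0.46 = 1.16 kcal/mol; chair II is more stable.

1.16 kcal/mol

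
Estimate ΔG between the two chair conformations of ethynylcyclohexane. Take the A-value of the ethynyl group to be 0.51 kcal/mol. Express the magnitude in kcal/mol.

0.51 kcal/mol

A monosubstituted cyclohexane has one chair with the ethynyl group axial (E = A = 0.51 kcal/mol) and one with it equatorial (E = 0).
ΔE = 0.51 − 0 = 0.51 kcal/mol.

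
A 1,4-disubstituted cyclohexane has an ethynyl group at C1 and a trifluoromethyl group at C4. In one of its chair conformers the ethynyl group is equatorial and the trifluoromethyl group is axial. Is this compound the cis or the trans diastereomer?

cis

C1 and C4 have opposite parity, so their axial bonds point in opposite directions.
With opposite-parity carbons, two substituents on the same face are one axial and one equatorial; opposite faces give both axial or both equatorial.
Here the groups are equatorial/axial → same face → cis.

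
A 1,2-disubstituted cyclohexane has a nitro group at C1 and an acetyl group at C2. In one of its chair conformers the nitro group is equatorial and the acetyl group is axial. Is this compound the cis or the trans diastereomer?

C1 and C2 have opposite parity, so their axial bonds point in opposite directions.
With opposite-parity carbons, two substituents on the same face are one axial and one equatorial; opposite faces give both axial or both equatorial.
Here the groups are equatorial/axial → same face → cis.

cis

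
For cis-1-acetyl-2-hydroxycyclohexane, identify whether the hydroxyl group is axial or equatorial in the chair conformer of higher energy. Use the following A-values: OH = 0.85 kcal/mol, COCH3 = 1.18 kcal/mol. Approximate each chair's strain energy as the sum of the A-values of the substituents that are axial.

C1 and C2 have opposite parity, so for the cis isomer the two substituents are one axial and one equatorial in each chair.
Chair I (hydroxyl axial, acetyl equatorial): E = 0.85 kcal/mol.
Chair II (hydroxyl equatorial, acetyl axial): E = 1.18 kcal/mol.
Chair II is the less stable (higher-energy) conformer, and in that chair the hydroxyl group is equatorial.

equatorial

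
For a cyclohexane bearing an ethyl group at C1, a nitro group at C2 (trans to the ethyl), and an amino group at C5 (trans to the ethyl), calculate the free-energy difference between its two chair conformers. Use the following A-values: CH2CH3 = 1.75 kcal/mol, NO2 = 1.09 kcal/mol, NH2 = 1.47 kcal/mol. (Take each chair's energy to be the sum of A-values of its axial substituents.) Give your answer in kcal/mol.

1.37 kcal/mol

Chair I (ethyl axial, nitro axial, amino equatorial): E = 2.84 kcal/mol.
Chair II (ethyl equatorial, nitro equatorial, amino axial): E = 1.47 kcal/mol.
ΔE = 2.84 − 1.47 = 1.37 kcal/mol; chair II is more stable.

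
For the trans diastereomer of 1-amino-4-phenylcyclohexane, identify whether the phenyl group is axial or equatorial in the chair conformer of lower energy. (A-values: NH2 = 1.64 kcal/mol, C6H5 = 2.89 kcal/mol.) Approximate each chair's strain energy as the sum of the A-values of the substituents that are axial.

C1 and C4 have opposite parity, so for the trans isomer the two substituents are e,e in one chair and a,a in the other.
Chair I (amino axial, phenyl axial): E = 4.53 kcal/mol.
Chair II (amino equatorial, phenyl equatorial): E = 0.00 kcal/mol.
Chair II is the more stable (lower-energy) conformer, and in that chair the phenyl group is equatorial.

equatorial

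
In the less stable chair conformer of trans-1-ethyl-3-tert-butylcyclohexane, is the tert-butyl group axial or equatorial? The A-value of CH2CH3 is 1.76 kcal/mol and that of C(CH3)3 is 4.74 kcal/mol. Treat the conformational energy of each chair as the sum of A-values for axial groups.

axial

C1 and C3 have the same parity, so for the trans isomer the two substituents are one axial and one equatorial in each chair.
Chair I (ethyl axial, tert-butyl equatorial): E = 1.76 kcal/mol.
Chair II (ethyl equatorial, tert-butyl axial): E = 4.74 kcal/mol.
Chair II is the less stable (higher-energy) conformer, and in that chair the tert-butyl group is axial.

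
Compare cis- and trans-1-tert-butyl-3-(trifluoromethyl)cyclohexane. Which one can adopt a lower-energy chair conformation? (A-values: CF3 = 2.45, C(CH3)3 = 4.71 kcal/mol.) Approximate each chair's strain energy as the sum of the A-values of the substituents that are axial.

cis

At 1,3 positions (parity same): cis → (e,e or a,a); trans → (a,e or e,a).
Best chair for cis: E = 0.00 kcal/mol; best chair for trans: E = 2.45 kcal/mol.
The cis isomer is lower by 2.45 kcal/mol.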